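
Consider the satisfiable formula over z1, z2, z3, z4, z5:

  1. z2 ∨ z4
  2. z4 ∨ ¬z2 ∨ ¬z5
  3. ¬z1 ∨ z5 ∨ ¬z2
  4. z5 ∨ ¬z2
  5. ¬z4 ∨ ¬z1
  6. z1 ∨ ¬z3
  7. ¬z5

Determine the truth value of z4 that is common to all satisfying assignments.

True

Suppose z4 = False.
(z2) alone gives z2 = True.
(¬z5) alone gives z5 = False.
Now (z5) is unsatisfied and unit — conflict.
So every satisfying assignment has z4 = True.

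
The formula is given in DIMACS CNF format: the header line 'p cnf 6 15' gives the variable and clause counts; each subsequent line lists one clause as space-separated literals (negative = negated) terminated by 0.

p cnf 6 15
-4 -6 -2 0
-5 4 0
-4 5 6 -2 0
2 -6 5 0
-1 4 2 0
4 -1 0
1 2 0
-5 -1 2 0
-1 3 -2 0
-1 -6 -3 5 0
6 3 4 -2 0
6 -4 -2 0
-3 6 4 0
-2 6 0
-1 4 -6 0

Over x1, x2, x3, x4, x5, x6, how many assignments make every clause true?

There are 2^6 = 64 truth assignments over (x1, x2, x3, x4, x5, x6).
Split on x2. With x2 = True, the clauses containing x2 are satisfied and ¬x2 drops from the rest; 2 of the 2^5 = 32 assignments to the other variables satisfy what remains.
With x2 = False, by the same count on the reduced clause set, 2 assignments work.
(One model: x1=F, x2=T, x3=F, x4=F, x5=F, x6=T.)
Total: 2 + 2 = 4.

4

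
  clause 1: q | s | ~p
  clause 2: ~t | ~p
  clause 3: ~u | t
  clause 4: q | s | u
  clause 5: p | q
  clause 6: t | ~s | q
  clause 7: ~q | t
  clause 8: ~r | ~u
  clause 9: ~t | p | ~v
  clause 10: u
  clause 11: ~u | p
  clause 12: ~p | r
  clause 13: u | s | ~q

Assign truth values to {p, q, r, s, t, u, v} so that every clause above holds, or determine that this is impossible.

UNSATISFIABLE

Unit clause (u) forces u = 1.
Unit clause (t) forces t = 1.
Unit clause (~p) forces p = 0.
But (p) is also a unit clause — contradiction.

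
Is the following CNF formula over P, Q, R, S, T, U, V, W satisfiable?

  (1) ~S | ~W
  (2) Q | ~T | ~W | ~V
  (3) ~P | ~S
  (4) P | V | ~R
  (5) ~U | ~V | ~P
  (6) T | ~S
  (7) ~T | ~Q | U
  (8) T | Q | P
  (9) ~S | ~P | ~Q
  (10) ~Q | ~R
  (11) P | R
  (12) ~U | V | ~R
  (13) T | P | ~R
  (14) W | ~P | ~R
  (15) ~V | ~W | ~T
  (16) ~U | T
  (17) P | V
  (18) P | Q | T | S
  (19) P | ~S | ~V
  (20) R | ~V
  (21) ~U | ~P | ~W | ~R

Case S = 0:
Case Q = 0:
Case T = 1:
Case W = 0:
Case P = 1:
The clause (~R) is unit, so R = 0.
The clause (~V) is unit, so V = 0.
All clauses hold; U can take either value.
A satisfying assignment: P: 1,  Q: 0,  R: 0,  S: 0,  T: 1,  U: 1,  V: 0,  W: 0.

Yes, satisfiable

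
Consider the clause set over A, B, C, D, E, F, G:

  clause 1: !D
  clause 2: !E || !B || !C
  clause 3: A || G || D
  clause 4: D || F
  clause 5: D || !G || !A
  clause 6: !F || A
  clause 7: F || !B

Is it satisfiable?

Yes

Unit clause (!D) forces D = false.
Unit clause (F) forces F = true.
Unit clause (A) forces A = true.
Unit clause (!G) forces G = false.
Branch on E: set E = true.
Branch on B: set B = false.
No clause remains; C is free.
A satisfying assignment: A=true; B=false; C=false; D=false; E=true; F=true; G=false.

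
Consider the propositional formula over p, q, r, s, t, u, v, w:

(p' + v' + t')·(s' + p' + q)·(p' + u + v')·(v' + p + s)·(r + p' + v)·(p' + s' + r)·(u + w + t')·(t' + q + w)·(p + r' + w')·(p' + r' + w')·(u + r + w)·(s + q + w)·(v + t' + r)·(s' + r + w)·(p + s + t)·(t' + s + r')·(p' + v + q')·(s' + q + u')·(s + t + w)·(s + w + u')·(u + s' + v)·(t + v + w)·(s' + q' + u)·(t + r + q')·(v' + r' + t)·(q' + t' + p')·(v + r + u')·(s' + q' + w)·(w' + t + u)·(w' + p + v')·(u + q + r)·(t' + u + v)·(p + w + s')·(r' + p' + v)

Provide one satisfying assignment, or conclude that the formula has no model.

Suppose p = 1.
Suppose v = 1.
Unit clause (t') forces t = 0.
Unit clause (u) forces u = 1.
Unit clause (r') forces r = 0.
Unit clause (s') forces s = 0.
Unit clause (w) forces w = 1.
Unit clause (q') forces q = 0.
All clauses are satisfied.

p ↦ 1,  q ↦ 0,  r ↦ 0,  s ↦ 0,  t ↦ 0,  u ↦ 1,  v ↦ 1,  w ↦ 1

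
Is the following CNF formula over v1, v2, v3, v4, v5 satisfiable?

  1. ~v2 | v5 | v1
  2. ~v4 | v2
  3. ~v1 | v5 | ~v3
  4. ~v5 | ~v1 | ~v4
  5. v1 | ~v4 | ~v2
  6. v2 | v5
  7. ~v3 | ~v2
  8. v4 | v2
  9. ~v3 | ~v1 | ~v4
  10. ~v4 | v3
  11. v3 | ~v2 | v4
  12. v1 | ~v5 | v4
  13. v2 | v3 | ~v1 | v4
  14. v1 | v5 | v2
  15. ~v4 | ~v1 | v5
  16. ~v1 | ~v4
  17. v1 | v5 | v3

Suppose v4 = 0.
Unit clause (v2) forces v2 = 1.
Unit clause (~v3) forces v3 = 0.
That conflicts with the unit clause (v3).
Backtrack on v4: now try v4 = 1.
Unit clause (v2) forces v2 = 1.
Unit clause (v1) forces v1 = 1.
That conflicts with the unit clause (~v1).
Both values of v4 lead to a conflict.
No assignment satisfies every clause.

No, unsatisfiable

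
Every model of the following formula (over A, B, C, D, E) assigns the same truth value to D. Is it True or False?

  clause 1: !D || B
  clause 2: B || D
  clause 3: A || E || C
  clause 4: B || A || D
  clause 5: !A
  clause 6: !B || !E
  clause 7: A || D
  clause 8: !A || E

Suppose D = false.
(B) alone gives B = true.
(!A) alone gives A = false.
But (A) is also a unit clause — contradiction.
So every satisfying assignment has D = True.

True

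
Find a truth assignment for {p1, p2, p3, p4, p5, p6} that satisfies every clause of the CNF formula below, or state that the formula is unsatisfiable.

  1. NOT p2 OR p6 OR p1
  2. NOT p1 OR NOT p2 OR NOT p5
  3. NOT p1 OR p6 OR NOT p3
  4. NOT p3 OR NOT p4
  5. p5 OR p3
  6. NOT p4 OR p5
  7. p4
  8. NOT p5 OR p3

The clause (p4) is unit, so p4 = true.
The clause (NOT p3) is unit, so p3 = false.
The clause (p5) is unit, so p5 = true.
Now (NOT p5) is unsatisfied and unit — conflict.

UNSATISFIABLE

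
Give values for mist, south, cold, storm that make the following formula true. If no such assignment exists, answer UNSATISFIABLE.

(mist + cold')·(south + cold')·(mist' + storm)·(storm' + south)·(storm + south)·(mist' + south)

mist ↦ 0,  south ↦ 1,  cold ↦ 0,  storm ↦ 1

Suppose mist = 0.
The clause (cold') is unit, so cold = 0.
Suppose storm = 1.
The clause (south) is unit, so south = 1.
All clauses are satisfied.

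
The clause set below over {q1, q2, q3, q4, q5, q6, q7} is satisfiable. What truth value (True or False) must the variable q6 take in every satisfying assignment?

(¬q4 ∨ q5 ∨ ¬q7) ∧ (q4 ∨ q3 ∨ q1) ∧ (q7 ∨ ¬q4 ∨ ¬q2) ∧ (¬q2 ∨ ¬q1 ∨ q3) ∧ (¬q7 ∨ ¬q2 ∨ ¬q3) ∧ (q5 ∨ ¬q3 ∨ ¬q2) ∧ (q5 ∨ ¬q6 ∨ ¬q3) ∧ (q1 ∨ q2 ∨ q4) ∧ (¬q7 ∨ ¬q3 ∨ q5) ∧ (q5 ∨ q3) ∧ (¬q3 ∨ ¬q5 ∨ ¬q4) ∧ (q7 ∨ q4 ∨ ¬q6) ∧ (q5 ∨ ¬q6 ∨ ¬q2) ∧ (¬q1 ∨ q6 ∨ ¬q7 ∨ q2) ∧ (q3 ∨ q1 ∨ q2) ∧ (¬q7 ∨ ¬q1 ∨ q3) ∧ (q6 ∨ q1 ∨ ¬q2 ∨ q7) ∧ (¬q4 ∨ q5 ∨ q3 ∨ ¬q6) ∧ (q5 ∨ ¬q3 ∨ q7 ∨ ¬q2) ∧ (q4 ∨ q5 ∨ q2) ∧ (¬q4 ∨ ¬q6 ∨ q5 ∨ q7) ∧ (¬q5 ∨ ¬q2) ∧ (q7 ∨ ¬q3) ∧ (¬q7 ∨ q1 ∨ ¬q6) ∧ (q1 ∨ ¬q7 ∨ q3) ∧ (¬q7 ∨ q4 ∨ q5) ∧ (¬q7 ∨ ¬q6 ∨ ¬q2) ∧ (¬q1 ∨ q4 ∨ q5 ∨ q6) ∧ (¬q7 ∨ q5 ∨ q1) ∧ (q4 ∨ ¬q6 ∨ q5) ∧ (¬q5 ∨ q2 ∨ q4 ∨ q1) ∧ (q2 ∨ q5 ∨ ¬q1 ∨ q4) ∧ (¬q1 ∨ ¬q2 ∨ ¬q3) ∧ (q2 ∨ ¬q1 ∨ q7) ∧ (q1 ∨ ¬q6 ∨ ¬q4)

True

Suppose q6 = False.
Suppose q5 = True.
(¬q2) alone gives q2 = False.
Suppose q1 = True.
(¬q7) alone gives q7 = False.
That conflicts with the unit clause (q7).
Undo q1 and try q1 = False.
(q4) alone gives q4 = True.
(¬q3) alone gives q3 = False.
That conflicts with the unit clause (q3).
Both values of q1 lead to a conflict.
Undo q5 and try q5 = False.
(q3) alone gives q3 = True.
(¬q2) alone gives q2 = False.
(¬q7) alone gives q7 = False.
That conflicts with the unit clause (q7).
Both values of q5 lead to a conflict.
So every satisfying assignment has q6 = True.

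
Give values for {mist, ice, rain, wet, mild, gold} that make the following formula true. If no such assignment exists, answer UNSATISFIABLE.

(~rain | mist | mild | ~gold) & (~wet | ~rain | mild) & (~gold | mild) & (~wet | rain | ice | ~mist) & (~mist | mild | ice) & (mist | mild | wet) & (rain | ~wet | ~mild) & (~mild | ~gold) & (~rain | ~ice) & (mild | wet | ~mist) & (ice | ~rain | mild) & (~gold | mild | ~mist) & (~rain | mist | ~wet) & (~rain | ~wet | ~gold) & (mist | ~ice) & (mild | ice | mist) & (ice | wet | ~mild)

mist=1; ice=0; rain=1; wet=1; mild=1; gold=0

Try gold = 0.
Try rain = 1.
Unit clause (~ice) forces ice = 0.
Unit clause (mild) forces mild = 1.
Unit clause (wet) forces wet = 1.
Unit clause (mist) forces mist = 1.
This assignment satisfies each clause.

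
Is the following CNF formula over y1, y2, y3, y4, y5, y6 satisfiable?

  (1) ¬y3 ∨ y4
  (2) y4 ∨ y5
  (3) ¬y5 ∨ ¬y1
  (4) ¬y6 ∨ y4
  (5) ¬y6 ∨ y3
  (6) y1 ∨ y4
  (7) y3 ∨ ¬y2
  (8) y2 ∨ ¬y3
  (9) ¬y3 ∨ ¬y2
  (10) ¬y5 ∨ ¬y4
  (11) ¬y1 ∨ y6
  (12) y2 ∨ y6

Case y3 = False:
Unit clause (¬y6) forces y6 = False.
Unit clause (¬y2) forces y2 = False.
That conflicts with the unit clause (y2).
Backtrack on y3: now try y3 = True.
Unit clause (y4) forces y4 = True.
Unit clause (y2) forces y2 = True.
That conflicts with the unit clause (¬y2).
Both values of y3 lead to a conflict.
No assignment satisfies every clause.

No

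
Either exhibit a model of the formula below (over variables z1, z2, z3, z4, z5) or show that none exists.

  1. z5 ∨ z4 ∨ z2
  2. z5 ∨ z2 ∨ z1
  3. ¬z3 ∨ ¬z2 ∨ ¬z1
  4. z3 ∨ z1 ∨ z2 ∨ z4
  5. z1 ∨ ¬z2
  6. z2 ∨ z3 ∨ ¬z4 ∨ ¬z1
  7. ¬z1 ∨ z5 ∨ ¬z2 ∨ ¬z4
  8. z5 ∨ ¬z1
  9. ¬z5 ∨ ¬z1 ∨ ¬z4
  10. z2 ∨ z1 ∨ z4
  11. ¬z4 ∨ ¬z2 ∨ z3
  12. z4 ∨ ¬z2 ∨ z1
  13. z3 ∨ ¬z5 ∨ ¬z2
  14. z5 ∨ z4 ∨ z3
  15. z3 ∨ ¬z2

z1=True, z2=False, z3=True, z4=False, z5=True

Case z1 = True:
From the singleton clause (z5), z5 = True.
From the singleton clause (¬z4), z4 = False.
Case z3 = True:
From the singleton clause (¬z2), z2 = False.
All clauses are satisfied.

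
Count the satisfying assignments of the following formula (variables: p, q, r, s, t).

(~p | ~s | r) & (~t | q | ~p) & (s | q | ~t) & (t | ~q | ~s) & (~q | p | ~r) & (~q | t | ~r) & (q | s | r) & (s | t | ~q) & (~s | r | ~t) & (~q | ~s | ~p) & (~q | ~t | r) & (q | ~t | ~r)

There are 2^5 = 32 truth assignments over (p, q, r, s, t).
Split on s. With s = 1, the clauses containing s are satisfied and ~s drops from the rest; 3 of the 2^4 = 16 assignments to the other variables satisfy what remains.
With s = 0, by the same count on the reduced clause set, 3 assignments work.
(One model: p=F, q=F, r=F, s=T, t=F.)
Total: 3 + 3 = 6.

6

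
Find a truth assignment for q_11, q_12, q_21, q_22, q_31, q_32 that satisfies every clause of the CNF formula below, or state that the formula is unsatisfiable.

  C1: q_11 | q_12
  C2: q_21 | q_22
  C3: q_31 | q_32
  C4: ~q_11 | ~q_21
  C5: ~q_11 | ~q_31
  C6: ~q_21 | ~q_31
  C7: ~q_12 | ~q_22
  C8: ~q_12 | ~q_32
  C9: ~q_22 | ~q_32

UNSATISFIABLE

Try q_11 = 1.
The clause (~q_21) is unit, so q_21 = 0.
The clause (q_22) is unit, so q_22 = 1.
The clause (~q_31) is unit, so q_31 = 0.
The clause (q_32) is unit, so q_32 = 1.
That conflicts with the unit clause (~q_32).
So q_11 must be the other value — set q_11 = 0.
The clause (q_12) is unit, so q_12 = 1.
The clause (~q_22) is unit, so q_22 = 0.
The clause (q_21) is unit, so q_21 = 1.
The clause (~q_31) is unit, so q_31 = 0.
The clause (q_32) is unit, so q_32 = 1.
That conflicts with the unit clause (~q_32).
Neither q_11 = 1 nor q_11 = 0 works.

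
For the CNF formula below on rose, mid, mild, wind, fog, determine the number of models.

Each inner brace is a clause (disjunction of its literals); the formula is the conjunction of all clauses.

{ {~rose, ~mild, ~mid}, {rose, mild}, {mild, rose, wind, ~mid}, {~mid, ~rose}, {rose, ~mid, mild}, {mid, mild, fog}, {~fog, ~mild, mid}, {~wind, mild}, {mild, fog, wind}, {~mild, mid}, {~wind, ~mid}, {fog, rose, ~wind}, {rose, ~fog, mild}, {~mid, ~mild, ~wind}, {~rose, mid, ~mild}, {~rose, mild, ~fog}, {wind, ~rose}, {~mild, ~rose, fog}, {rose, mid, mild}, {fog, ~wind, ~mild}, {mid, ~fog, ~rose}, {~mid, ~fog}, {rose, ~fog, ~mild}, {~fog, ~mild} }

There are 2^5 = 32 truth assignments over (rose, mid, mild, wind, fog).
Split on mild. With mild = 1, the clauses containing mild are satisfied and ~mild drops from the rest; 1 of the 2^4 = 16 assignments to the other variables satisfy what remains.
With mild = 0, by the same count on the reduced clause set, 0 assignments work.
(One model: rose=F, mid=T, mild=T, wind=F, fog=F.)
Total: 1 + 0 = 1.

1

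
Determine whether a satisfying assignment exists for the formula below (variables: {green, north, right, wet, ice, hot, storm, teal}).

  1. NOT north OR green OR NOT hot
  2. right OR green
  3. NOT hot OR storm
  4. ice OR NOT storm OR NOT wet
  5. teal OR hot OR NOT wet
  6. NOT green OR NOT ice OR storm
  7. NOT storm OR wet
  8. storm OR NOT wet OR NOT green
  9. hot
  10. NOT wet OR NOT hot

No

From the singleton clause (hot), hot = true.
From the singleton clause (storm), storm = true.
From the singleton clause (wet), wet = true.
Now (NOT wet) is unsatisfied and unit — conflict.
No assignment satisfies every clause.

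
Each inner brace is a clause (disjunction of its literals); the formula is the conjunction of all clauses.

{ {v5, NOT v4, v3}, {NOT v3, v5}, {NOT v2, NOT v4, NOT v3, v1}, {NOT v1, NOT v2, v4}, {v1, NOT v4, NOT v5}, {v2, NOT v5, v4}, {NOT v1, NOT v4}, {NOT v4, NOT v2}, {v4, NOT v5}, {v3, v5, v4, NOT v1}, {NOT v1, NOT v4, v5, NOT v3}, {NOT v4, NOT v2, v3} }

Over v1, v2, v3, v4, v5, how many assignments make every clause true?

There are 2^5 = 32 truth assignments over (v1, v2, v3, v4, v5).
Split on v4. With v4 = true, the clauses containing v4 are satisfied and NOT v4 drops from the rest; 0 of the 2^4 = 16 assignments to the other variables satisfy what remains.
With v4 = false, by the same count on the reduced clause set, 2 assignments work.
Total: 0 + 2 = 2.

2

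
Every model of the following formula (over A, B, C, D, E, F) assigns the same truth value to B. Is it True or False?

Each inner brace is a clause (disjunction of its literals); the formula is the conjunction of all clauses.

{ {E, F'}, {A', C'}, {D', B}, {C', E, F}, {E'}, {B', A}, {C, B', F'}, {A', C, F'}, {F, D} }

True

Suppose B = 0.
Unit clause (D') forces D = 0.
Unit clause (E') forces E = 0.
Unit clause (F') forces F = 0.
Now (F) is unsatisfied and unit — conflict.
So every satisfying assignment has B = True.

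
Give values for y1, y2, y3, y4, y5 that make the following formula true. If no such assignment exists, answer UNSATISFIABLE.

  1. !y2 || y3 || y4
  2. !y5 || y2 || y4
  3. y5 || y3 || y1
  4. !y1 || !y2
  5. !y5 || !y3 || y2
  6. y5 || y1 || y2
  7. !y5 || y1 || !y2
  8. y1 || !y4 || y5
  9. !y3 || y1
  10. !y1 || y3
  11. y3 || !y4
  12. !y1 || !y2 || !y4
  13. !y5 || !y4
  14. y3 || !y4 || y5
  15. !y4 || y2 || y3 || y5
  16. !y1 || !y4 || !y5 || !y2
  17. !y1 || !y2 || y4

Case y1 = true:
From the singleton clause (!y2), y2 = false.
From the singleton clause (y3), y3 = true.
From the singleton clause (!y5), y5 = false.
No clause remains; y4 is free.

y1=true; y2=false; y3=true; y4=false; y5=false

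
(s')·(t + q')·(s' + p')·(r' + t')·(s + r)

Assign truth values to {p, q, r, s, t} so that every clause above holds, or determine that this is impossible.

From the singleton clause (s'), s = 0.
From the singleton clause (r), r = 1.
From the singleton clause (t'), t = 0.
From the singleton clause (q'), q = 0.
Every clause is now satisfied; p is unconstrained.

p=0; q=0; r=1; s=0; t=0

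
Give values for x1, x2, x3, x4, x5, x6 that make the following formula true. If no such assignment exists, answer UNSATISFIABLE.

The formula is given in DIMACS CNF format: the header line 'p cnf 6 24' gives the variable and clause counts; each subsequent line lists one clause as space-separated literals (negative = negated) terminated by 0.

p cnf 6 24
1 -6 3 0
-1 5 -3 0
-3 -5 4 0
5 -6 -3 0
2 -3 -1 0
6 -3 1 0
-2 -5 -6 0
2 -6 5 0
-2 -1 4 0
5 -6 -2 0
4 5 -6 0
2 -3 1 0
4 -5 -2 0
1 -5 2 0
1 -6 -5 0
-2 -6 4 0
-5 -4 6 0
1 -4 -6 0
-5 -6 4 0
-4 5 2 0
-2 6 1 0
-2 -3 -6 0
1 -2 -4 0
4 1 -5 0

x1: True,  x2: False,  x3: False,  x4: False,  x5: False,  x6: False

Branch on x1: set x1 = True.
Branch on x5: set x5 = False.
(¬x3) alone gives x3 = False.
Branch on x2: set x2 = False.
(¬x6) alone gives x6 = False.
(¬x4) alone gives x4 = False.
All clauses are satisfied.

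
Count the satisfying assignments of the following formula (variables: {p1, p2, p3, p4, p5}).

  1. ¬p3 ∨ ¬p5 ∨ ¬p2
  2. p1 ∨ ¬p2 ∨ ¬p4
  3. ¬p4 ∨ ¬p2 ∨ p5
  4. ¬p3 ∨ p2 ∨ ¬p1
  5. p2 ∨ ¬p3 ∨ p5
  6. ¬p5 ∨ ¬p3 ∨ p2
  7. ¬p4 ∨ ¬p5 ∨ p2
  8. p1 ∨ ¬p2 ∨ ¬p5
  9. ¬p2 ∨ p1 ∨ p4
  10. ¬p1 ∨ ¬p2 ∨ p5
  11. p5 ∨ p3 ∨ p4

There are 2^5 = 32 truth assignments over (p1, p2, p3, p4, p5).
Split on p4. With p4 = True, the clauses containing p4 are satisfied and ¬p4 drops from the rest; 3 of the 2^4 = 16 assignments to the other variables satisfy what remains.
With p4 = False, by the same count on the reduced clause set, 3 assignments work.
(One model: p1=F, p2=F, p3=F, p4=F, p5=T.)
Total: 3 + 3 = 6.

6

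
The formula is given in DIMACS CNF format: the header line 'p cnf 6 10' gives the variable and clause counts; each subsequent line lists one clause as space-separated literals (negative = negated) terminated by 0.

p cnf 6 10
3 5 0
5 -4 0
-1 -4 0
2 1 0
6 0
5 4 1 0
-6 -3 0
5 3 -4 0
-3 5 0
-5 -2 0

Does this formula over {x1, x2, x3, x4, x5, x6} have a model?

Yes, satisfiable

(x6) alone gives x6 = True.
(¬x3) alone gives x3 = False.
(x5) alone gives x5 = True.
(¬x2) alone gives x2 = False.
(x1) alone gives x1 = True.
(¬x4) alone gives x4 = False.
This assignment satisfies each clause.
A satisfying assignment: x1 ↦ True, x2 ↦ False, x3 ↦ False, x4 ↦ False, x5 ↦ True, x6 ↦ True.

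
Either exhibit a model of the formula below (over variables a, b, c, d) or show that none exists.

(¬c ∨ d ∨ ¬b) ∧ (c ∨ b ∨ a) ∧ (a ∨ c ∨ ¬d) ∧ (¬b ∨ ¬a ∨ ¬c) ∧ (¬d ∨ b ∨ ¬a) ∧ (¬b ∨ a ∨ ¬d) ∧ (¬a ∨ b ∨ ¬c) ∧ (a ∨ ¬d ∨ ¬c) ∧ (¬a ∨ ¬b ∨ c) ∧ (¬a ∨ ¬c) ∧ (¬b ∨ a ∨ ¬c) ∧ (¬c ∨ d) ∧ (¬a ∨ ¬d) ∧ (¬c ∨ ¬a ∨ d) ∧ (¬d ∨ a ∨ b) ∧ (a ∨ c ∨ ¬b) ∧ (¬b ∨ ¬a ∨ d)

Suppose a = True.
The clause (¬c) is unit, so c = False.
The clause (¬b) is unit, so b = False.
The clause (¬d) is unit, so d = False.
Every clause now holds.

a=True,  b=False,  c=False,  d=False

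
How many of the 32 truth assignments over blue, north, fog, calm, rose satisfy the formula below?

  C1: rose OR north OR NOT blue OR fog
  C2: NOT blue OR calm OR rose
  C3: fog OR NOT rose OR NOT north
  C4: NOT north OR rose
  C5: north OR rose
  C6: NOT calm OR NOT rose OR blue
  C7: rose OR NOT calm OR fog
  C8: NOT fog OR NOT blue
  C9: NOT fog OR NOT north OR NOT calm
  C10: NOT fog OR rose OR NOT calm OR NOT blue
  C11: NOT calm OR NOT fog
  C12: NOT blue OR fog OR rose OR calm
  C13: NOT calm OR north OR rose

5

There are 2^5 = 32 truth assignments over (blue, north, fog, calm, rose).
Split on rose. With rose = true, the clauses containing rose are satisfied and NOT rose drops from the rest; 5 of the 2^4 = 16 assignments to the other variables satisfy what remains.
With rose = false, by the same count on the reduced clause set, 0 assignments work.
Total: 5 + 0 = 5.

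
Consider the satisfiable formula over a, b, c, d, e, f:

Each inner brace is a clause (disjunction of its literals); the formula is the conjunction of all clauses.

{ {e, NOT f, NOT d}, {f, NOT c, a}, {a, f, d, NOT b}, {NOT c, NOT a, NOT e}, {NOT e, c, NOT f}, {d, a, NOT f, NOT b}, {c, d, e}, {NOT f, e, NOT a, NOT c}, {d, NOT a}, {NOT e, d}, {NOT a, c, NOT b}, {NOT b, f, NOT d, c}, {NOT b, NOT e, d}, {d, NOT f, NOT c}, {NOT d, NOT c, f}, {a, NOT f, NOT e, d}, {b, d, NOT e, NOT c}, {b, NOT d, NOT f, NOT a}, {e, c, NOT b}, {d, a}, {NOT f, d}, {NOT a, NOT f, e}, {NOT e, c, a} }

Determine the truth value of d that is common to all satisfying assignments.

True

Suppose d = false.
Unit clause (NOT a) forces a = false.
But (a) is also a unit clause — contradiction.
So every satisfying assignment has d = True.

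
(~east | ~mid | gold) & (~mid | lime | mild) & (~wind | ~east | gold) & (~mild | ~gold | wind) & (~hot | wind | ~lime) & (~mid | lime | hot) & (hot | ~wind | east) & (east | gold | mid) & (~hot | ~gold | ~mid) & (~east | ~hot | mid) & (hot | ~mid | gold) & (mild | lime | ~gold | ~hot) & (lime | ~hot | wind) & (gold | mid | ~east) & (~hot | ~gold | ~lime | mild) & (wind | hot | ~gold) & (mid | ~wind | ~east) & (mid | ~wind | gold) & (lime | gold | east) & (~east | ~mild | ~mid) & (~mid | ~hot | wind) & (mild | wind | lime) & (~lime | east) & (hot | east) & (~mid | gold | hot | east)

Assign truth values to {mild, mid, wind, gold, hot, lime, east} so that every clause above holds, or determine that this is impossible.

Case lime = 0:
Case mid = 0:
Case east = 0:
From the singleton clause (gold), gold = 1.
From the singleton clause (hot), hot = 1.
From the singleton clause (mild), mild = 1.
From the singleton clause (wind), wind = 1.
This assignment satisfies each clause.

mild: 1,  mid: 0,  wind: 1,  gold: 1,  hot: 1,  lime: 0,  east: 0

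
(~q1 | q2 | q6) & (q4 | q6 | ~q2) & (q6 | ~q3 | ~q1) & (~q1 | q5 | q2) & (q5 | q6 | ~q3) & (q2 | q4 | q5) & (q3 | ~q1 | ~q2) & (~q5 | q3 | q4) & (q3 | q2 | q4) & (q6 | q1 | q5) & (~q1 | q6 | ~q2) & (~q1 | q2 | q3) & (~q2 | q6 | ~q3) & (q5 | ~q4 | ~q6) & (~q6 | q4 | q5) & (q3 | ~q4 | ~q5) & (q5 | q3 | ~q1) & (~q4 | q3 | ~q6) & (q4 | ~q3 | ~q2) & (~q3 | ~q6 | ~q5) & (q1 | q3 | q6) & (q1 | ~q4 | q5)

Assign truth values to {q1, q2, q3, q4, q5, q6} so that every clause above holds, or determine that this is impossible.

Suppose q1 = 0.
Suppose q6 = 0.
From the singleton clause (q5), q5 = 1.
From the singleton clause (q3), q3 = 1.
From the singleton clause (~q2), q2 = 0.
All clauses hold; q4 can take either value.

q1=0,  q2=0,  q3=1,  q4=0,  q5=1,  q6=0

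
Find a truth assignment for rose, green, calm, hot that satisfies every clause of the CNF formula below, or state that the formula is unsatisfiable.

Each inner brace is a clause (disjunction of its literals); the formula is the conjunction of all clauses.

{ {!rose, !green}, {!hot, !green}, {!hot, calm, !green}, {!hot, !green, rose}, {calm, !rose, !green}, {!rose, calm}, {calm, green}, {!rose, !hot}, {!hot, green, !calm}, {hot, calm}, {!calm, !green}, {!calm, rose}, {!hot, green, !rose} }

Branch on rose: set rose = true.
(!green) alone gives green = false.
(calm) alone gives calm = true.
(!hot) alone gives hot = false.
All clauses are satisfied.

rose ↦ true,  green ↦ false,  calm ↦ true,  hot ↦ false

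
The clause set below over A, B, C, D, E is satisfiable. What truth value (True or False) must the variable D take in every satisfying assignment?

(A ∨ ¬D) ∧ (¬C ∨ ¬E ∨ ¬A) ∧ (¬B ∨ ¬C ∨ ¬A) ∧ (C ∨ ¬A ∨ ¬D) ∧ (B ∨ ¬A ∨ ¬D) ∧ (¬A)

Suppose D = True.
The clause (A) is unit, so A = True.
But (¬A) is also a unit clause — contradiction.
So every satisfying assignment has D = False.

False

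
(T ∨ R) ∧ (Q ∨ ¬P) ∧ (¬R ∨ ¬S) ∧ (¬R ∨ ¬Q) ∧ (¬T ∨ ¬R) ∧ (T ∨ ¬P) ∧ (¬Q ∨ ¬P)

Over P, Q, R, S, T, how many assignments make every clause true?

5

There are 2^5 = 32 truth assignments over (P, Q, R, S, T).
Split on Q. With Q = True, the clauses containing Q are satisfied and ¬Q drops from the rest; 2 of the 2^4 = 16 assignments to the other variables satisfy what remains.
With Q = False, by the same count on the reduced clause set, 3 assignments work.
Total: 2 + 3 = 5.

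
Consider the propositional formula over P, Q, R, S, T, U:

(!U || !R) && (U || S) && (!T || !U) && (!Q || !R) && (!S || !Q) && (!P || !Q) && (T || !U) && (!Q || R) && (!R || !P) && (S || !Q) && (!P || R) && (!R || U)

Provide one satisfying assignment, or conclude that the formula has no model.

P: false; Q: false; R: false; S: true; T: false; U: false

Case U = false:
Unit clause (S) forces S = true.
Unit clause (!Q) forces Q = false.
Unit clause (!R) forces R = false.
Unit clause (!P) forces P = false.
Every clause is now satisfied; T is unconstrained.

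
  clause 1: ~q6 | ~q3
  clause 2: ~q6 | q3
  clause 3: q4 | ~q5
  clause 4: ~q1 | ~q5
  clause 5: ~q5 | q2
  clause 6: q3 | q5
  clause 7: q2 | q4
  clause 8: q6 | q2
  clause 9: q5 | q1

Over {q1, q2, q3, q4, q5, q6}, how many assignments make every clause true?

4

There are 2^6 = 64 truth assignments over (q1, q2, q3, q4, q5, q6).
Split on q2. With q2 = 1, the clauses containing q2 are satisfied and ~q2 drops from the rest; 4 of the 2^5 = 32 assignments to the other variables satisfy what remains.
With q2 = 0, by the same count on the reduced clause set, 0 assignments work.
(One model: q1=F, q2=T, q3=F, q4=T, q5=T, q6=F.)
Total: 4 + 0 = 4.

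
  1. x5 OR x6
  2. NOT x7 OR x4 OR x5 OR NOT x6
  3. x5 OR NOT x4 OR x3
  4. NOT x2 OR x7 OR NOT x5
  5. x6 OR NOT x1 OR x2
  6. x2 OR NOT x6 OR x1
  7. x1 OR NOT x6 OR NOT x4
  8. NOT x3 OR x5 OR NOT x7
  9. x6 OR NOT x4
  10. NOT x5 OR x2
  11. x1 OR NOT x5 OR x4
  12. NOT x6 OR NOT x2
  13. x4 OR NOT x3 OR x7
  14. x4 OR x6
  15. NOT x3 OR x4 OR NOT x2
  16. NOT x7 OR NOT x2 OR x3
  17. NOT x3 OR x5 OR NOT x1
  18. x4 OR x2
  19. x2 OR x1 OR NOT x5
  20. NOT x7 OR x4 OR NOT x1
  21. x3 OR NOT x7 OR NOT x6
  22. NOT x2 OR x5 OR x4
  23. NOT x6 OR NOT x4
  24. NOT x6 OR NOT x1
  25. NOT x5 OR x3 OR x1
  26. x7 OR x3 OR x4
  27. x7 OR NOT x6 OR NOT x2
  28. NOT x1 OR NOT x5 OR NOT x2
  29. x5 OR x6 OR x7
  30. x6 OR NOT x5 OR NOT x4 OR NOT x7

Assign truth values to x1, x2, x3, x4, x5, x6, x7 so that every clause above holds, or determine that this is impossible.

Try x5 = true.
The clause (x2) is unit, so x2 = true.
The clause (x7) is unit, so x7 = true.
The clause (NOT x6) is unit, so x6 = false.
The clause (NOT x4) is unit, so x4 = false.
Now (x4) is unsatisfied and unit — conflict.
That branch fails; take x5 = false instead.
The clause (x6) is unit, so x6 = true.
The clause (NOT x2) is unit, so x2 = false.
The clause (x1) is unit, so x1 = true.
Now (NOT x1) is unsatisfied and unit — conflict.
Both values of x5 lead to a conflict.

UNSATISFIABLE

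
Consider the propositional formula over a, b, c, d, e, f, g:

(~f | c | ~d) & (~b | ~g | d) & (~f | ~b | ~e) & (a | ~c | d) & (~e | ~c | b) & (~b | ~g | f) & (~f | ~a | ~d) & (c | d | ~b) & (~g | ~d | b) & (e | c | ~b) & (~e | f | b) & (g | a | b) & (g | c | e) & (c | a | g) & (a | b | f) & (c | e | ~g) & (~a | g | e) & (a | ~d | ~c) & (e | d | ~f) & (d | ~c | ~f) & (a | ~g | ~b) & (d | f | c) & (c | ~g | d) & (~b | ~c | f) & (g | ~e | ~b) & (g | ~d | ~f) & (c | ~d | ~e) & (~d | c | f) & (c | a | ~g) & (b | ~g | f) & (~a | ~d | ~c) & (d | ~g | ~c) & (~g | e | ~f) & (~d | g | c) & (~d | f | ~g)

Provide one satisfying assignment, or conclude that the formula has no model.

a=1; b=0; c=0; d=0; e=1; f=1; g=0

Branch on f: set f = 1.
Branch on c: set c = 0.
Unit clause (~d) forces d = 0.
Unit clause (~b) forces b = 0.
Unit clause (e) forces e = 1.
Unit clause (~g) forces g = 0.
Unit clause (a) forces a = 1.
Every clause now holds.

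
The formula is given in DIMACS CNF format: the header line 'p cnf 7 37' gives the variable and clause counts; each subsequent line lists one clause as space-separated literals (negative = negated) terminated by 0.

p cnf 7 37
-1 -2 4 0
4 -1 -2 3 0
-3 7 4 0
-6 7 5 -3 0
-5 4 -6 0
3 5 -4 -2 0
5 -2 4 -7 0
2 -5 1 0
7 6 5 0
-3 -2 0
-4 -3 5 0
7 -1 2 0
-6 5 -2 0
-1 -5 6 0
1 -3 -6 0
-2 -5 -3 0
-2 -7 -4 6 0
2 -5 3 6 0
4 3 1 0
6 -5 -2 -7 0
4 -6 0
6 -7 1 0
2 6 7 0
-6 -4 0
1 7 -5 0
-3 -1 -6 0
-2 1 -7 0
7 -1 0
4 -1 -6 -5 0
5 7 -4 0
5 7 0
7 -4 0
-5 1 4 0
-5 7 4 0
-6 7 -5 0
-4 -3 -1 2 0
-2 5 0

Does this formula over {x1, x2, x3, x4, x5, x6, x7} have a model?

Branch on x3: set x3 = False.
Branch on x4: set x4 = False.
The clause (x1) is unit, so x1 = True.
The clause (¬x2) is unit, so x2 = False.
The clause (x7) is unit, so x7 = True.
The clause (¬x6) is unit, so x6 = False.
The clause (¬x5) is unit, so x5 = False.
All clauses are satisfied.
A satisfying assignment: x1=True, x2=False, x3=False, x4=False, x5=False, x6=False, x7=True.

Yes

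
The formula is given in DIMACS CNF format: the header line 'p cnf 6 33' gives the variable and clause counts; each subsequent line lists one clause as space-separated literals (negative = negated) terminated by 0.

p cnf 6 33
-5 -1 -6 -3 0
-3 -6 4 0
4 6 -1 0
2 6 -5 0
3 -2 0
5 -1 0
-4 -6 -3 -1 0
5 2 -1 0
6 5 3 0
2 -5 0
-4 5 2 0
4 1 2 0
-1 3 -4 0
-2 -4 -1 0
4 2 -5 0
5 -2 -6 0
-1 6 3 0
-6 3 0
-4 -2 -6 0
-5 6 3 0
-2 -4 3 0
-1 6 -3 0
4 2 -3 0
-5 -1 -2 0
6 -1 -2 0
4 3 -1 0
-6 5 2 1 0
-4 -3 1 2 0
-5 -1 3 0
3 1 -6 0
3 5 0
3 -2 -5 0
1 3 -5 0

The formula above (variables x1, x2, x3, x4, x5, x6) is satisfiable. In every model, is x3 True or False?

True

Suppose x3 = False.
The clause (¬x2) is unit, so x2 = False.
The clause (¬x5) is unit, so x5 = False.
That conflicts with the unit clause (x5).
So every satisfying assignment has x3 = True.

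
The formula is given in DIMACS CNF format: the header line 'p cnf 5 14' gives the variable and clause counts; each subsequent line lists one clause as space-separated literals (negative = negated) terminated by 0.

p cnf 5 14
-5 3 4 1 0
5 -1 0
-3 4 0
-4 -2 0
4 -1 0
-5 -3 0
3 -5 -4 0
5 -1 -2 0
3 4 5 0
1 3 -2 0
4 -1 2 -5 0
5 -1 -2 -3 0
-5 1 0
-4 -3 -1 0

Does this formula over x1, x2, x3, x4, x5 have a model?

Yes

Branch on x5: set x5 = False.
Unit clause (¬x1) forces x1 = False.
Branch on x3: set x3 = False.
Unit clause (x4) forces x4 = True.
Unit clause (¬x2) forces x2 = False.
This assignment satisfies each clause.
A satisfying assignment: x1=False,  x2=False,  x3=False,  x4=True,  x5=False.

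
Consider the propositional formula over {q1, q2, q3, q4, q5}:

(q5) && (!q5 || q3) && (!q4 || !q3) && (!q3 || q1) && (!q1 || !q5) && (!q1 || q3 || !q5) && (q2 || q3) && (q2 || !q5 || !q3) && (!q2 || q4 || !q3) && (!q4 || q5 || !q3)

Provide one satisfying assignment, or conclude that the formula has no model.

UNSATISFIABLE

Unit clause (q5) forces q5 = true.
Unit clause (q3) forces q3 = true.
Unit clause (!q4) forces q4 = false.
Unit clause (q1) forces q1 = true.
But (!q1) is also a unit clause — contradiction.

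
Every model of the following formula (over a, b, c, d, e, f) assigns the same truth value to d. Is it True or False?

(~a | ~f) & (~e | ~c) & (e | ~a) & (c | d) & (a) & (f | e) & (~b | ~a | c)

True

Suppose d = 0.
The clause (c) is unit, so c = 1.
The clause (~e) is unit, so e = 0.
The clause (~a) is unit, so a = 0.
Now (a) is unsatisfied and unit — conflict.
So every satisfying assignment has d = True.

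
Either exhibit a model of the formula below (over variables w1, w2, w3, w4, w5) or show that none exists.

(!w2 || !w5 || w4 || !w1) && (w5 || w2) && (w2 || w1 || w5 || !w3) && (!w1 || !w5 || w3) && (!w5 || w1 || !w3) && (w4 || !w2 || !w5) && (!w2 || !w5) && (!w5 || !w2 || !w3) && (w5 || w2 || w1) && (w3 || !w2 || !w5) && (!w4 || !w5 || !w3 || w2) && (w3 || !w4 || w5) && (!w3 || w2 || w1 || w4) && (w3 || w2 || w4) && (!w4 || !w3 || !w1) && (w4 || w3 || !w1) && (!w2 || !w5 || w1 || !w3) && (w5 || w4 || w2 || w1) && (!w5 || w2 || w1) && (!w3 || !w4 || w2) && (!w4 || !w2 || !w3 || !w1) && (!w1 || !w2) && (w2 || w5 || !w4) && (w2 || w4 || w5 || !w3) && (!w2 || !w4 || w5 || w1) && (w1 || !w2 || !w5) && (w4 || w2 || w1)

w1: false, w2: true, w3: true, w4: false, w5: false

Branch on w5: set w5 = false.
(w2) alone gives w2 = true.
(!w1) alone gives w1 = false.
(!w4) alone gives w4 = false.
Every clause is now satisfied; w3 is unconstrained.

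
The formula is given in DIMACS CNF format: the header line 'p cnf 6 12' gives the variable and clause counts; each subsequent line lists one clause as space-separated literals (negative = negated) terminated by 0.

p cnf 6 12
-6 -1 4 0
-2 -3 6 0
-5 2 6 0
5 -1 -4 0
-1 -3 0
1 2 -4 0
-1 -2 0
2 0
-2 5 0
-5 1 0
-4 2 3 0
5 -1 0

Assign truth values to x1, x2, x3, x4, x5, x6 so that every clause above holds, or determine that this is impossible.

The clause (x2) is unit, so x2 = True.
The clause (¬x1) is unit, so x1 = False.
The clause (x5) is unit, so x5 = True.
That conflicts with the unit clause (¬x5).

UNSATISFIABLE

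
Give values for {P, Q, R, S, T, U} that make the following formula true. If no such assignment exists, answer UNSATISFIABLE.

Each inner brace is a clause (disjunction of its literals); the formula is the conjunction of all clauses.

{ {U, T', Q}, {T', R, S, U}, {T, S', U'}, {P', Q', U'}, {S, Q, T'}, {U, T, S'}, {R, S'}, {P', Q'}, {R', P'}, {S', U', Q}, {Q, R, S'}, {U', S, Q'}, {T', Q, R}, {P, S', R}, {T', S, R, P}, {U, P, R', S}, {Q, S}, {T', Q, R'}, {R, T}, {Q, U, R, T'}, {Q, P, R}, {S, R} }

P: 0,  Q: 1,  R: 1,  S: 1,  T: 1,  U: 0

Branch on R: set R = 1.
(P') alone gives P = 0.
Branch on U: set U = 0.
(S) alone gives S = 1.
(T) alone gives T = 1.
(Q) alone gives Q = 1.
This assignment satisfies each clause.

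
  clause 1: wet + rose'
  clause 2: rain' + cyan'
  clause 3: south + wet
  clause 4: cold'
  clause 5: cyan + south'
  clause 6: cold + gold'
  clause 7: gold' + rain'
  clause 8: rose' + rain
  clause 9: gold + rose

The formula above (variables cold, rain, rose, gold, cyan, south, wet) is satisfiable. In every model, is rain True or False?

Suppose rain = 0.
From the singleton clause (cold'), cold = 0.
From the singleton clause (gold'), gold = 0.
From the singleton clause (rose'), rose = 0.
But (rose) is also a unit clause — contradiction.
So every satisfying assignment has rain = True.

True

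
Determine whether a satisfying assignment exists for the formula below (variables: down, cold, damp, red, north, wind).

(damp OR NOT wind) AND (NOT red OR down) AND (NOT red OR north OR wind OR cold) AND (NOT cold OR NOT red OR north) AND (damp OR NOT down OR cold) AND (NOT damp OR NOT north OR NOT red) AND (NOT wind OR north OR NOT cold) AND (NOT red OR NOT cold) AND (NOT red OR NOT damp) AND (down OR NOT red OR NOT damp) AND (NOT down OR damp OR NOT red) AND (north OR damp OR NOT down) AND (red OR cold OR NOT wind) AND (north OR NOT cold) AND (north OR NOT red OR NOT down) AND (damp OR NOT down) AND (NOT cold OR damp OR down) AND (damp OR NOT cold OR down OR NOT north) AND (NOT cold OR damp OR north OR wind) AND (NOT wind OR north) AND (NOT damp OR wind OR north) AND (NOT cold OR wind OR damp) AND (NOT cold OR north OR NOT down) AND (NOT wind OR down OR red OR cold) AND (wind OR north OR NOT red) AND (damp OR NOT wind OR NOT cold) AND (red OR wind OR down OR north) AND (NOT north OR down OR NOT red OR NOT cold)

Try damp = false.
Unit clause (NOT wind) forces wind = false.
Unit clause (NOT down) forces down = false.
Unit clause (NOT red) forces red = false.
Unit clause (NOT cold) forces cold = false.
Unit clause (north) forces north = true.
Every clause now holds.
A satisfying assignment: down: false,  cold: false,  damp: false,  red: false,  north: true,  wind: false.

Yes, satisfiable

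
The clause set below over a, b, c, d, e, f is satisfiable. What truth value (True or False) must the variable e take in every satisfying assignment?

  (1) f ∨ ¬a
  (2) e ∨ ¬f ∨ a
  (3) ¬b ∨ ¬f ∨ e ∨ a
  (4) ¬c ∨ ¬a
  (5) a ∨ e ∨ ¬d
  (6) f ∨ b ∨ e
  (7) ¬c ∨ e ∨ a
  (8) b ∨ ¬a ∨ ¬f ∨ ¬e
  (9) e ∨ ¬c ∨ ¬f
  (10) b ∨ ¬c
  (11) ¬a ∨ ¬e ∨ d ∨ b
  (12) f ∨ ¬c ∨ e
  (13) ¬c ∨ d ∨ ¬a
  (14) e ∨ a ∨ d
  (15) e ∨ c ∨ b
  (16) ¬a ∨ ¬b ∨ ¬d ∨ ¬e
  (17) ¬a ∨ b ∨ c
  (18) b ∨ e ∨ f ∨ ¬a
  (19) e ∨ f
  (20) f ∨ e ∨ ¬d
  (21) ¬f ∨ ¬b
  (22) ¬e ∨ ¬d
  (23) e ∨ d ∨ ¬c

Suppose e = False.
From the singleton clause (f), f = True.
From the singleton clause (a), a = True.
From the singleton clause (¬c), c = False.
From the singleton clause (b), b = True.
Now (¬b) is unsatisfied and unit — conflict.
So every satisfying assignment has e = True.

True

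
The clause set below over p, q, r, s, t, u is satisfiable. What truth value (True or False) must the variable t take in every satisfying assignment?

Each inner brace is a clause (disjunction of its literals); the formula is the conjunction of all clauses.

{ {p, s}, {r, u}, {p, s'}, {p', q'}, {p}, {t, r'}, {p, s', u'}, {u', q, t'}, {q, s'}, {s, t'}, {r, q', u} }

Suppose t = 1.
Unit clause (p) forces p = 1.
Unit clause (q') forces q = 0.
Unit clause (u') forces u = 0.
Unit clause (r) forces r = 1.
Unit clause (s') forces s = 0.
But (s) is also a unit clause — contradiction.
So every satisfying assignment has t = False.

False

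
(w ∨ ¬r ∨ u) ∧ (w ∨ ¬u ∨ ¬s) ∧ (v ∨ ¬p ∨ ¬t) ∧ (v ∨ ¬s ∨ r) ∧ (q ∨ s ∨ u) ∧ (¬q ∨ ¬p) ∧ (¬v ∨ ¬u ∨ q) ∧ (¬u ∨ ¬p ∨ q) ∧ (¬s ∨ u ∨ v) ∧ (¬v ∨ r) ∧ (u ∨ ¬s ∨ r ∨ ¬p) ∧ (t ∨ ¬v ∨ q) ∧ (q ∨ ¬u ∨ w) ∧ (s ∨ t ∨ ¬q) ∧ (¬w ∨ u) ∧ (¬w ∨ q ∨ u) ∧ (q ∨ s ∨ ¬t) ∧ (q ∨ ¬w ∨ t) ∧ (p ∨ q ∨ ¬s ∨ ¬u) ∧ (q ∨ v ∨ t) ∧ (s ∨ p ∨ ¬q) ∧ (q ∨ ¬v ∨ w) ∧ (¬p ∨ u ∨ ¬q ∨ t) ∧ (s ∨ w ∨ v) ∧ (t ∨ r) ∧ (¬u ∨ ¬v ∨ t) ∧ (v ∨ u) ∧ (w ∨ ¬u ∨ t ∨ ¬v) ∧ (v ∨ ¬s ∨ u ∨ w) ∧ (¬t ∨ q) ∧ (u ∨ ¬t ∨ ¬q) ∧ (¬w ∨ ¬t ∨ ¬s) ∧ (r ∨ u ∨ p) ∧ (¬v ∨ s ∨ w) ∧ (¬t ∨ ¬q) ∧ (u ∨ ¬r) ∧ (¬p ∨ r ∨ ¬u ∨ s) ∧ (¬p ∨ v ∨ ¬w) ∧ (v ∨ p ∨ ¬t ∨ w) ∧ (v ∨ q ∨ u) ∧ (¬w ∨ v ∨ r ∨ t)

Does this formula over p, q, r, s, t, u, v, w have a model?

Yes, satisfiable

Suppose q = True.
(¬p) alone gives p = False.
(s) alone gives s = True.
(¬t) alone gives t = False.
(r) alone gives r = True.
(u) alone gives u = True.
(w) alone gives w = True.
(¬v) alone gives v = False.
Every clause now holds.
A satisfying assignment: p=False,  q=True,  r=True,  s=True,  t=False,  u=True,  v=False,  w=True.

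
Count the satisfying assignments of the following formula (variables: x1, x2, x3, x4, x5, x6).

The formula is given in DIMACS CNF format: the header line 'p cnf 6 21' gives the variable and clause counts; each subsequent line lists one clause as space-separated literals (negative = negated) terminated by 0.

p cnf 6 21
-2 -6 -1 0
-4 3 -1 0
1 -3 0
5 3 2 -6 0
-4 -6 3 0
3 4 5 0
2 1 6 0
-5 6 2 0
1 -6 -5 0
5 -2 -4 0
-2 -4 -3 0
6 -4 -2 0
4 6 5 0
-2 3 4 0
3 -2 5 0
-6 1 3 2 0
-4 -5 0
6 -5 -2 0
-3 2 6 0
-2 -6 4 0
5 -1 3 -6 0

4

There are 2^6 = 64 truth assignments over (x1, x2, x3, x4, x5, x6).
Split on x5. With x5 = True, the clauses containing x5 are satisfied and ¬x5 drops from the rest; 2 of the 2^5 = 32 assignments to the other variables satisfy what remains.
With x5 = False, by the same count on the reduced clause set, 2 assignments work.
(One model: x1=T, x2=F, x3=F, x4=F, x5=T, x6=T.)
Total: 2 + 2 = 4.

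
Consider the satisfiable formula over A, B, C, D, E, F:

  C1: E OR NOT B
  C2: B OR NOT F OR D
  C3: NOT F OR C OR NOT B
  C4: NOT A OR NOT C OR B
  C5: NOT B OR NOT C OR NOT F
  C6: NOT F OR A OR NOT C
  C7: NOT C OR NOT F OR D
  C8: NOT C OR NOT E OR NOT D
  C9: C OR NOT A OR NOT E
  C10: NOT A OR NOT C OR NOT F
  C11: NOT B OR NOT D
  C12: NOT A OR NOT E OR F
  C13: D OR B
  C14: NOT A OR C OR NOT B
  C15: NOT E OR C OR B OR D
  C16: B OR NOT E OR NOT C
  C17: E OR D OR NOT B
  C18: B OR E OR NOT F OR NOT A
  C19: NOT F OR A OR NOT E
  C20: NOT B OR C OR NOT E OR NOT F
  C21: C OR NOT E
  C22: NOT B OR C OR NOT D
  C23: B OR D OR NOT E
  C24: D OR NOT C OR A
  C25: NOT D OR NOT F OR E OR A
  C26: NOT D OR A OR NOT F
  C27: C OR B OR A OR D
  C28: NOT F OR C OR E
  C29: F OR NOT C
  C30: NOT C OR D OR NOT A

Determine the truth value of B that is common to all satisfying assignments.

False

Suppose B = true.
Unit clause (E) forces E = true.
Unit clause (NOT D) forces D = false.
Unit clause (C) forces C = true.
Unit clause (NOT F) forces F = false.
Now (F) is unsatisfied and unit — conflict.
So every satisfying assignment has B = False.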